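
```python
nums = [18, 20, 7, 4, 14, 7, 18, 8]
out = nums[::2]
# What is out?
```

nums has length 8. The slice nums[::2] selects indices [0, 2, 4, 6] (0->18, 2->7, 4->14, 6->18), giving [18, 7, 14, 18].

[18, 7, 14, 18]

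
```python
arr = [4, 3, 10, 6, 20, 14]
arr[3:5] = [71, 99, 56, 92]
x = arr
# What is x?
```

arr starts as [4, 3, 10, 6, 20, 14] (length 6). The slice arr[3:5] covers indices [3, 4] with values [6, 20]. Replacing that slice with [71, 99, 56, 92] (different length) produces [4, 3, 10, 71, 99, 56, 92, 14].

[4, 3, 10, 71, 99, 56, 92, 14]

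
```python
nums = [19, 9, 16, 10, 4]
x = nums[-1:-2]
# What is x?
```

nums has length 5. The slice nums[-1:-2] resolves to an empty index range, so the result is [].

[]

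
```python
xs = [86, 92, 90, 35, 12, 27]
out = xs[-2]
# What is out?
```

xs has length 6. Negative index -2 maps to positive index 6 + (-2) = 4. xs[4] = 12.

12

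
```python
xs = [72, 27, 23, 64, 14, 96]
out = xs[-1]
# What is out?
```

xs has length 6. Negative index -1 maps to positive index 6 + (-1) = 5. xs[5] = 96.

96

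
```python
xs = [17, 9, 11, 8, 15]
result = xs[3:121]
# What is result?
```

xs has length 5. The slice xs[3:121] selects indices [3, 4] (3->8, 4->15), giving [8, 15].

[8, 15]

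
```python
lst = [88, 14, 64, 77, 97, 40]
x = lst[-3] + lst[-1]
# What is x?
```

lst has length 6. Negative index -3 maps to positive index 6 + (-3) = 3. lst[3] = 77.
lst has length 6. Negative index -1 maps to positive index 6 + (-1) = 5. lst[5] = 40.
Sum: 77 + 40 = 117.

117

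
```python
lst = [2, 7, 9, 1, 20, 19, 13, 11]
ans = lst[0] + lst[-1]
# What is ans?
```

lst has length 8. lst[0] = 2.
lst has length 8. Negative index -1 maps to positive index 8 + (-1) = 7. lst[7] = 11.
Sum: 2 + 11 = 13.

13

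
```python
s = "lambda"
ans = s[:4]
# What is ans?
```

s has length 6. The slice s[:4] selects indices [0, 1, 2, 3] (0->'l', 1->'a', 2->'m', 3->'b'), giving 'lamb'.

'lamb'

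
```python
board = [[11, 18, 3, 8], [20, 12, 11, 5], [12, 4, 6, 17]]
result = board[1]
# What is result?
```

board has 3 rows. Row 1 is [20, 12, 11, 5].

[20, 12, 11, 5]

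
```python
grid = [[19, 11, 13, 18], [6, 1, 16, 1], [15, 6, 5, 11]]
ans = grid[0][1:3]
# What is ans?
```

grid[0] = [19, 11, 13, 18]. grid[0] has length 4. The slice grid[0][1:3] selects indices [1, 2] (1->11, 2->13), giving [11, 13].

[11, 13]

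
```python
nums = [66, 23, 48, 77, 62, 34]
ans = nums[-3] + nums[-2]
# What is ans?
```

nums has length 6. Negative index -3 maps to positive index 6 + (-3) = 3. nums[3] = 77.
nums has length 6. Negative index -2 maps to positive index 6 + (-2) = 4. nums[4] = 62.
Sum: 77 + 62 = 139.

139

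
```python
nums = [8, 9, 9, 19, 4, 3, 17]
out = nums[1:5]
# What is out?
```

nums has length 7. The slice nums[1:5] selects indices [1, 2, 3, 4] (1->9, 2->9, 3->19, 4->4), giving [9, 9, 19, 4].

[9, 9, 19, 4]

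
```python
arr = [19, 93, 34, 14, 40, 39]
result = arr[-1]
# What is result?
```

arr has length 6. Negative index -1 maps to positive index 6 + (-1) = 5. arr[5] = 39.

39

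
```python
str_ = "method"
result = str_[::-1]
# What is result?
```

str_ has length 6. The slice str_[::-1] selects indices [5, 4, 3, 2, 1, 0] (5->'d', 4->'o', 3->'h', 2->'t', 1->'e', 0->'m'), giving 'dohtem'.

'dohtem'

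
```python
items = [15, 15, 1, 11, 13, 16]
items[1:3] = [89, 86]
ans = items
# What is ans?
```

items starts as [15, 15, 1, 11, 13, 16] (length 6). The slice items[1:3] covers indices [1, 2] with values [15, 1]. Replacing that slice with [89, 86] (same length) produces [15, 89, 86, 11, 13, 16].

[15, 89, 86, 11, 13, 16]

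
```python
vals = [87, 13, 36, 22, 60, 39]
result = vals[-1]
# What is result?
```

vals has length 6. Negative index -1 maps to positive index 6 + (-1) = 5. vals[5] = 39.

39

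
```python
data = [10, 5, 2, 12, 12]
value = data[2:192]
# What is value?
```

data has length 5. The slice data[2:192] selects indices [2, 3, 4] (2->2, 3->12, 4->12), giving [2, 12, 12].

[2, 12, 12]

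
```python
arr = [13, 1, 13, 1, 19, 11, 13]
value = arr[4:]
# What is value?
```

arr has length 7. The slice arr[4:] selects indices [4, 5, 6] (4->19, 5->11, 6->13), giving [19, 11, 13].

[19, 11, 13]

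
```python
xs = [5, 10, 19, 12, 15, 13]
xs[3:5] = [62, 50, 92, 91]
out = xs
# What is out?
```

xs starts as [5, 10, 19, 12, 15, 13] (length 6). The slice xs[3:5] covers indices [3, 4] with values [12, 15]. Replacing that slice with [62, 50, 92, 91] (different length) produces [5, 10, 19, 62, 50, 92, 91, 13].

[5, 10, 19, 62, 50, 92, 91, 13]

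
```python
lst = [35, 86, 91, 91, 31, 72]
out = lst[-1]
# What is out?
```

lst has length 6. Negative index -1 maps to positive index 6 + (-1) = 5. lst[5] = 72.

72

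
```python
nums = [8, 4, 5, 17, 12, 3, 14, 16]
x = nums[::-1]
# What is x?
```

nums has length 8. The slice nums[::-1] selects indices [7, 6, 5, 4, 3, 2, 1, 0] (7->16, 6->14, 5->3, 4->12, 3->17, 2->5, 1->4, 0->8), giving [16, 14, 3, 12, 17, 5, 4, 8].

[16, 14, 3, 12, 17, 5, 4, 8]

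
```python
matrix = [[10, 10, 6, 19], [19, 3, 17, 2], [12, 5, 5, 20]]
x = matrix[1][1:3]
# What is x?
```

matrix[1] = [19, 3, 17, 2]. matrix[1] has length 4. The slice matrix[1][1:3] selects indices [1, 2] (1->3, 2->17), giving [3, 17].

[3, 17]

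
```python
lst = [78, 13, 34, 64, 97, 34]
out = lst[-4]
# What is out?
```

lst has length 6. Negative index -4 maps to positive index 6 + (-4) = 2. lst[2] = 34.

34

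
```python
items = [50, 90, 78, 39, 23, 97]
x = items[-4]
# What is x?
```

items has length 6. Negative index -4 maps to positive index 6 + (-4) = 2. items[2] = 78.

78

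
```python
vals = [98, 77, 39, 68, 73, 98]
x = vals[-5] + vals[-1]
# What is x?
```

vals has length 6. Negative index -5 maps to positive index 6 + (-5) = 1. vals[1] = 77.
vals has length 6. Negative index -1 maps to positive index 6 + (-1) = 5. vals[5] = 98.
Sum: 77 + 98 = 175.

175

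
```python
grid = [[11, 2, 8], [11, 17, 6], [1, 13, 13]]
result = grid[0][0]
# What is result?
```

grid[0] = [11, 2, 8]. Taking column 0 of that row yields 11.

11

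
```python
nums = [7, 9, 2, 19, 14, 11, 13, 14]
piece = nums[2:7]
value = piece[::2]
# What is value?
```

nums has length 8. The slice nums[2:7] selects indices [2, 3, 4, 5, 6] (2->2, 3->19, 4->14, 5->11, 6->13), giving [2, 19, 14, 11, 13]. So piece = [2, 19, 14, 11, 13]. piece has length 5. The slice piece[::2] selects indices [0, 2, 4] (0->2, 2->14, 4->13), giving [2, 14, 13].

[2, 14, 13]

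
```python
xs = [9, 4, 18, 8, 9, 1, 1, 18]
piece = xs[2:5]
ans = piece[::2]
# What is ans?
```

xs has length 8. The slice xs[2:5] selects indices [2, 3, 4] (2->18, 3->8, 4->9), giving [18, 8, 9]. So piece = [18, 8, 9]. piece has length 3. The slice piece[::2] selects indices [0, 2] (0->18, 2->9), giving [18, 9].

[18, 9]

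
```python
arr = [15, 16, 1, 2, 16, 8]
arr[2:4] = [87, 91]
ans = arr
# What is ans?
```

arr starts as [15, 16, 1, 2, 16, 8] (length 6). The slice arr[2:4] covers indices [2, 3] with values [1, 2]. Replacing that slice with [87, 91] (same length) produces [15, 16, 87, 91, 16, 8].

[15, 16, 87, 91, 16, 8]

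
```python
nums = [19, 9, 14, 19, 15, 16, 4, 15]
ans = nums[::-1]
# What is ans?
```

nums has length 8. The slice nums[::-1] selects indices [7, 6, 5, 4, 3, 2, 1, 0] (7->15, 6->4, 5->16, 4->15, 3->19, 2->14, 1->9, 0->19), giving [15, 4, 16, 15, 19, 14, 9, 19].

[15, 4, 16, 15, 19, 14, 9, 19]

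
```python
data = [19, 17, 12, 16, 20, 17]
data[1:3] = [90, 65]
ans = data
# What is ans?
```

data starts as [19, 17, 12, 16, 20, 17] (length 6). The slice data[1:3] covers indices [1, 2] with values [17, 12]. Replacing that slice with [90, 65] (same length) produces [19, 90, 65, 16, 20, 17].

[19, 90, 65, 16, 20, 17]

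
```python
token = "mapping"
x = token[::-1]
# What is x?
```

token has length 7. The slice token[::-1] selects indices [6, 5, 4, 3, 2, 1, 0] (6->'g', 5->'n', 4->'i', 3->'p', 2->'p', 1->'a', 0->'m'), giving 'gnippam'.

'gnippam'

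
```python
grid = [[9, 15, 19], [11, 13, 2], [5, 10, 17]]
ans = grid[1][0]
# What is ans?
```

grid[1] = [11, 13, 2]. Taking column 0 of that row yields 11.

11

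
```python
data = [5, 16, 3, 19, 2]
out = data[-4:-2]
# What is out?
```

data has length 5. The slice data[-4:-2] selects indices [1, 2] (1->16, 2->3), giving [16, 3].

[16, 3]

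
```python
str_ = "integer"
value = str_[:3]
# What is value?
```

str_ has length 7. The slice str_[:3] selects indices [0, 1, 2] (0->'i', 1->'n', 2->'t'), giving 'int'.

'int'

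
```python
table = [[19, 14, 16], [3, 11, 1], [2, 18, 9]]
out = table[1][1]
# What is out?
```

table[1] = [3, 11, 1]. Taking column 1 of that row yields 11.

11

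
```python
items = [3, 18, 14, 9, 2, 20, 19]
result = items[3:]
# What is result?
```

items has length 7. The slice items[3:] selects indices [3, 4, 5, 6] (3->9, 4->2, 5->20, 6->19), giving [9, 2, 20, 19].

[9, 2, 20, 19]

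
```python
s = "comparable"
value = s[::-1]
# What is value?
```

s has length 10. The slice s[::-1] selects indices [9, 8, 7, 6, 5, 4, 3, 2, 1, 0] (9->'e', 8->'l', 7->'b', 6->'a', 5->'r', 4->'a', 3->'p', 2->'m', 1->'o', 0->'c'), giving 'elbarapmoc'.

'elbarapmoc'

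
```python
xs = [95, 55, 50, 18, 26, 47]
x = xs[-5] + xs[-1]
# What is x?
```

xs has length 6. Negative index -5 maps to positive index 6 + (-5) = 1. xs[1] = 55.
xs has length 6. Negative index -1 maps to positive index 6 + (-1) = 5. xs[5] = 47.
Sum: 55 + 47 = 102.

102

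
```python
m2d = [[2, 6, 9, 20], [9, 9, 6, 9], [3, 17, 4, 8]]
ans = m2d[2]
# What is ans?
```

m2d has 3 rows. Row 2 is [3, 17, 4, 8].

[3, 17, 4, 8]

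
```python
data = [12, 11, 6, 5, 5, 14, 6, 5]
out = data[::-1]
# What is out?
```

data has length 8. The slice data[::-1] selects indices [7, 6, 5, 4, 3, 2, 1, 0] (7->5, 6->6, 5->14, 4->5, 3->5, 2->6, 1->11, 0->12), giving [5, 6, 14, 5, 5, 6, 11, 12].

[5, 6, 14, 5, 5, 6, 11, 12]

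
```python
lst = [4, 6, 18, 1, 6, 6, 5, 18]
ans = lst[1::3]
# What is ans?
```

lst has length 8. The slice lst[1::3] selects indices [1, 4, 7] (1->6, 4->6, 7->18), giving [6, 6, 18].

[6, 6, 18]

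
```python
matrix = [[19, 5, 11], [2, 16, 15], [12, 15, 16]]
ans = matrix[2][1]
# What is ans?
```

matrix[2] = [12, 15, 16]. Taking column 1 of that row yields 15.

15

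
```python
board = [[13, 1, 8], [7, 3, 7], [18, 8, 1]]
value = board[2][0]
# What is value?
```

board[2] = [18, 8, 1]. Taking column 0 of that row yields 18.

18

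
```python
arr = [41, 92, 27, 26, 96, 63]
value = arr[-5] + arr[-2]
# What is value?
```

arr has length 6. Negative index -5 maps to positive index 6 + (-5) = 1. arr[1] = 92.
arr has length 6. Negative index -2 maps to positive index 6 + (-2) = 4. arr[4] = 96.
Sum: 92 + 96 = 188.

188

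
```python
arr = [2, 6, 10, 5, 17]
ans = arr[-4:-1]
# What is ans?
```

arr has length 5. The slice arr[-4:-1] selects indices [1, 2, 3] (1->6, 2->10, 3->5), giving [6, 10, 5].

[6, 10, 5]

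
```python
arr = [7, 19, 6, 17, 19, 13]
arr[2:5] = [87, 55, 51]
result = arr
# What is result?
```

arr starts as [7, 19, 6, 17, 19, 13] (length 6). The slice arr[2:5] covers indices [2, 3, 4] with values [6, 17, 19]. Replacing that slice with [87, 55, 51] (same length) produces [7, 19, 87, 55, 51, 13].

[7, 19, 87, 55, 51, 13]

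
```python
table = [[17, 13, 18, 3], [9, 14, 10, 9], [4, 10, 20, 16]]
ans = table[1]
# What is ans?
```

table has 3 rows. Row 1 is [9, 14, 10, 9].

[9, 14, 10, 9]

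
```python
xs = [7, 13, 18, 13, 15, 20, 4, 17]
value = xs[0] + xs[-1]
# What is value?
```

xs has length 8. xs[0] = 7.
xs has length 8. Negative index -1 maps to positive index 8 + (-1) = 7. xs[7] = 17.
Sum: 7 + 17 = 24.

24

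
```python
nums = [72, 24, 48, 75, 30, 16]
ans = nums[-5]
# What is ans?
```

nums has length 6. Negative index -5 maps to positive index 6 + (-5) = 1. nums[1] = 24.

24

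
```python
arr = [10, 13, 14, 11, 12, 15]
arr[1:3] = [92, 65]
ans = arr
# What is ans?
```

arr starts as [10, 13, 14, 11, 12, 15] (length 6). The slice arr[1:3] covers indices [1, 2] with values [13, 14]. Replacing that slice with [92, 65] (same length) produces [10, 92, 65, 11, 12, 15].

[10, 92, 65, 11, 12, 15]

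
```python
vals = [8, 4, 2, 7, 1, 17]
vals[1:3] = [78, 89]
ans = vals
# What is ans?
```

vals starts as [8, 4, 2, 7, 1, 17] (length 6). The slice vals[1:3] covers indices [1, 2] with values [4, 2]. Replacing that slice with [78, 89] (same length) produces [8, 78, 89, 7, 1, 17].

[8, 78, 89, 7, 1, 17]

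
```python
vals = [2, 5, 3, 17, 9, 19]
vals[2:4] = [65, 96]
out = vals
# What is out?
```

vals starts as [2, 5, 3, 17, 9, 19] (length 6). The slice vals[2:4] covers indices [2, 3] with values [3, 17]. Replacing that slice with [65, 96] (same length) produces [2, 5, 65, 96, 9, 19].

[2, 5, 65, 96, 9, 19]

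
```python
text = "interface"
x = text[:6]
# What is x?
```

text has length 9. The slice text[:6] selects indices [0, 1, 2, 3, 4, 5] (0->'i', 1->'n', 2->'t', 3->'e', 4->'r', 5->'f'), giving 'interf'.

'interf'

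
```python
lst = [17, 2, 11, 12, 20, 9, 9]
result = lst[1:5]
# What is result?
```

lst has length 7. The slice lst[1:5] selects indices [1, 2, 3, 4] (1->2, 2->11, 3->12, 4->20), giving [2, 11, 12, 20].

[2, 11, 12, 20]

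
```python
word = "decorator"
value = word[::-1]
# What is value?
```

word has length 9. The slice word[::-1] selects indices [8, 7, 6, 5, 4, 3, 2, 1, 0] (8->'r', 7->'o', 6->'t', 5->'a', 4->'r', 3->'o', 2->'c', 1->'e', 0->'d'), giving 'rotaroced'.

'rotaroced'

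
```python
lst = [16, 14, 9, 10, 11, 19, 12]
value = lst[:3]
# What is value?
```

lst has length 7. The slice lst[:3] selects indices [0, 1, 2] (0->16, 1->14, 2->9), giving [16, 14, 9].

[16, 14, 9]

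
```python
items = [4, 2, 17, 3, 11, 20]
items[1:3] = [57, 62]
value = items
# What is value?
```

items starts as [4, 2, 17, 3, 11, 20] (length 6). The slice items[1:3] covers indices [1, 2] with values [2, 17]. Replacing that slice with [57, 62] (same length) produces [4, 57, 62, 3, 11, 20].

[4, 57, 62, 3, 11, 20]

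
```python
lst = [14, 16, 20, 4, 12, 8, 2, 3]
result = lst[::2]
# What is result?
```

lst has length 8. The slice lst[::2] selects indices [0, 2, 4, 6] (0->14, 2->20, 4->12, 6->2), giving [14, 20, 12, 2].

[14, 20, 12, 2]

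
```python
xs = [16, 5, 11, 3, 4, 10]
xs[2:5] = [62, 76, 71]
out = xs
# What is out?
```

xs starts as [16, 5, 11, 3, 4, 10] (length 6). The slice xs[2:5] covers indices [2, 3, 4] with values [11, 3, 4]. Replacing that slice with [62, 76, 71] (same length) produces [16, 5, 62, 76, 71, 10].

[16, 5, 62, 76, 71, 10]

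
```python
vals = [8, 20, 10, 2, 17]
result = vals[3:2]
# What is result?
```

vals has length 5. The slice vals[3:2] resolves to an empty index range, so the result is [].

[]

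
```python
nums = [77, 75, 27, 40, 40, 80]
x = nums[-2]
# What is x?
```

nums has length 6. Negative index -2 maps to positive index 6 + (-2) = 4. nums[4] = 40.

40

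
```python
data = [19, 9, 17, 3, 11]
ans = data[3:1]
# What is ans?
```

data has length 5. The slice data[3:1] resolves to an empty index range, so the result is [].

[]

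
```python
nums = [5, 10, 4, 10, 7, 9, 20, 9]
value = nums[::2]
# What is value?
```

nums has length 8. The slice nums[::2] selects indices [0, 2, 4, 6] (0->5, 2->4, 4->7, 6->20), giving [5, 4, 7, 20].

[5, 4, 7, 20]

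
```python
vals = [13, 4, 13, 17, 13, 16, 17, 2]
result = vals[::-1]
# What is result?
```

vals has length 8. The slice vals[::-1] selects indices [7, 6, 5, 4, 3, 2, 1, 0] (7->2, 6->17, 5->16, 4->13, 3->17, 2->13, 1->4, 0->13), giving [2, 17, 16, 13, 17, 13, 4, 13].

[2, 17, 16, 13, 17, 13, 4, 13]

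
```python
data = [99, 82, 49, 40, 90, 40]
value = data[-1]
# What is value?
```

data has length 6. Negative index -1 maps to positive index 6 + (-1) = 5. data[5] = 40.

40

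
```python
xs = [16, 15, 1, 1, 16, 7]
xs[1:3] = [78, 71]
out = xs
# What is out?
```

xs starts as [16, 15, 1, 1, 16, 7] (length 6). The slice xs[1:3] covers indices [1, 2] with values [15, 1]. Replacing that slice with [78, 71] (same length) produces [16, 78, 71, 1, 16, 7].

[16, 78, 71, 1, 16, 7]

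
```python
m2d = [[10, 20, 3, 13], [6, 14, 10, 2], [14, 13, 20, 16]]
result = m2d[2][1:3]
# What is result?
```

m2d[2] = [14, 13, 20, 16]. m2d[2] has length 4. The slice m2d[2][1:3] selects indices [1, 2] (1->13, 2->20), giving [13, 20].

[13, 20]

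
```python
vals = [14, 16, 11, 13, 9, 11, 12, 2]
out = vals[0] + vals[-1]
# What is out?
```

vals has length 8. vals[0] = 14.
vals has length 8. Negative index -1 maps to positive index 8 + (-1) = 7. vals[7] = 2.
Sum: 14 + 2 = 16.

16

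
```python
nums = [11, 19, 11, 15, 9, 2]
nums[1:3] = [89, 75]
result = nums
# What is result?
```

nums starts as [11, 19, 11, 15, 9, 2] (length 6). The slice nums[1:3] covers indices [1, 2] with values [19, 11]. Replacing that slice with [89, 75] (same length) produces [11, 89, 75, 15, 9, 2].

[11, 89, 75, 15, 9, 2]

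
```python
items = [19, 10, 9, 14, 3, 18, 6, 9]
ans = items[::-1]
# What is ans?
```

items has length 8. The slice items[::-1] selects indices [7, 6, 5, 4, 3, 2, 1, 0] (7->9, 6->6, 5->18, 4->3, 3->14, 2->9, 1->10, 0->19), giving [9, 6, 18, 3, 14, 9, 10, 19].

[9, 6, 18, 3, 14, 9, 10, 19]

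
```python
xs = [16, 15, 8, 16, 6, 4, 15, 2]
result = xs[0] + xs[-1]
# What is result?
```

xs has length 8. xs[0] = 16.
xs has length 8. Negative index -1 maps to positive index 8 + (-1) = 7. xs[7] = 2.
Sum: 16 + 2 = 18.

18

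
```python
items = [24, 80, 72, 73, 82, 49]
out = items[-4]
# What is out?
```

items has length 6. Negative index -4 maps to positive index 6 + (-4) = 2. items[2] = 72.

72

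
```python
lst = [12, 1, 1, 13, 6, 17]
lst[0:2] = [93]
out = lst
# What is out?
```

lst starts as [12, 1, 1, 13, 6, 17] (length 6). The slice lst[0:2] covers indices [0, 1] with values [12, 1]. Replacing that slice with [93] (different length) produces [93, 1, 13, 6, 17].

[93, 1, 13, 6, 17]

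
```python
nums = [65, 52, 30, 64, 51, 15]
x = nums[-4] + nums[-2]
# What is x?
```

nums has length 6. Negative index -4 maps to positive index 6 + (-4) = 2. nums[2] = 30.
nums has length 6. Negative index -2 maps to positive index 6 + (-2) = 4. nums[4] = 51.
Sum: 30 + 51 = 81.

81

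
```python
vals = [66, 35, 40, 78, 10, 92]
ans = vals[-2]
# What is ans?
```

vals has length 6. Negative index -2 maps to positive index 6 + (-2) = 4. vals[4] = 10.

10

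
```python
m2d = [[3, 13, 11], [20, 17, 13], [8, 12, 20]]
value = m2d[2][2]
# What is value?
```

m2d[2] = [8, 12, 20]. Taking column 2 of that row yields 20.

20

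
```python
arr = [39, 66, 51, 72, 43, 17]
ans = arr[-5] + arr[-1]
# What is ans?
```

arr has length 6. Negative index -5 maps to positive index 6 + (-5) = 1. arr[1] = 66.
arr has length 6. Negative index -1 maps to positive index 6 + (-1) = 5. arr[5] = 17.
Sum: 66 + 17 = 83.

83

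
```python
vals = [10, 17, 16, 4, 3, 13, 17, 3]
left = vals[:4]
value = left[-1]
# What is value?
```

vals has length 8. The slice vals[:4] selects indices [0, 1, 2, 3] (0->10, 1->17, 2->16, 3->4), giving [10, 17, 16, 4]. So left = [10, 17, 16, 4]. Then left[-1] = 4.

4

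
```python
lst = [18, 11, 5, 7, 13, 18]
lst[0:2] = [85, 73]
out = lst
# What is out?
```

lst starts as [18, 11, 5, 7, 13, 18] (length 6). The slice lst[0:2] covers indices [0, 1] with values [18, 11]. Replacing that slice with [85, 73] (same length) produces [85, 73, 5, 7, 13, 18].

[85, 73, 5, 7, 13, 18]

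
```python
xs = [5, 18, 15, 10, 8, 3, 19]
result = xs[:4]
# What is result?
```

xs has length 7. The slice xs[:4] selects indices [0, 1, 2, 3] (0->5, 1->18, 2->15, 3->10), giving [5, 18, 15, 10].

[5, 18, 15, 10]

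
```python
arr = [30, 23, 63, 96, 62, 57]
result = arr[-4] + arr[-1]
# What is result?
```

arr has length 6. Negative index -4 maps to positive index 6 + (-4) = 2. arr[2] = 63.
arr has length 6. Negative index -1 maps to positive index 6 + (-1) = 5. arr[5] = 57.
Sum: 63 + 57 = 120.

120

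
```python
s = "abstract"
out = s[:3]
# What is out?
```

s has length 8. The slice s[:3] selects indices [0, 1, 2] (0->'a', 1->'b', 2->'s'), giving 'abs'.

'abs'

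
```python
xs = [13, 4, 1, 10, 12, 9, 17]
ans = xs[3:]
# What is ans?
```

xs has length 7. The slice xs[3:] selects indices [3, 4, 5, 6] (3->10, 4->12, 5->9, 6->17), giving [10, 12, 9, 17].

[10, 12, 9, 17]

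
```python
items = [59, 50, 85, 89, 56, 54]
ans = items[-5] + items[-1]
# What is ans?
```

items has length 6. Negative index -5 maps to positive index 6 + (-5) = 1. items[1] = 50.
items has length 6. Negative index -1 maps to positive index 6 + (-1) = 5. items[5] = 54.
Sum: 50 + 54 = 104.

104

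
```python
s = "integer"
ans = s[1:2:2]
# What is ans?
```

s has length 7. The slice s[1:2:2] selects indices [1] (1->'n'), giving 'n'.

'n'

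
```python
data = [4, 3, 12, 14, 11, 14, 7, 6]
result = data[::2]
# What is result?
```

data has length 8. The slice data[::2] selects indices [0, 2, 4, 6] (0->4, 2->12, 4->11, 6->7), giving [4, 12, 11, 7].

[4, 12, 11, 7]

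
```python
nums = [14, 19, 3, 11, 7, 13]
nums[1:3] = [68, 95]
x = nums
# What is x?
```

nums starts as [14, 19, 3, 11, 7, 13] (length 6). The slice nums[1:3] covers indices [1, 2] with values [19, 3]. Replacing that slice with [68, 95] (same length) produces [14, 68, 95, 11, 7, 13].

[14, 68, 95, 11, 7, 13]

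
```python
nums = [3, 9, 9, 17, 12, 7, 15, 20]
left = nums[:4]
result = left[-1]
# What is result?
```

nums has length 8. The slice nums[:4] selects indices [0, 1, 2, 3] (0->3, 1->9, 2->9, 3->17), giving [3, 9, 9, 17]. So left = [3, 9, 9, 17]. Then left[-1] = 17.

17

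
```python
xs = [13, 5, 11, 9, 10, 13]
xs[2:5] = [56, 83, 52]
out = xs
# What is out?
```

xs starts as [13, 5, 11, 9, 10, 13] (length 6). The slice xs[2:5] covers indices [2, 3, 4] with values [11, 9, 10]. Replacing that slice with [56, 83, 52] (same length) produces [13, 5, 56, 83, 52, 13].

[13, 5, 56, 83, 52, 13]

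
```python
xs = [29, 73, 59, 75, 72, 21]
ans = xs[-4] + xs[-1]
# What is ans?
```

xs has length 6. Negative index -4 maps to positive index 6 + (-4) = 2. xs[2] = 59.
xs has length 6. Negative index -1 maps to positive index 6 + (-1) = 5. xs[5] = 21.
Sum: 59 + 21 = 80.

80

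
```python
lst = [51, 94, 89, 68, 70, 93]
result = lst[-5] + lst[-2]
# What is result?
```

lst has length 6. Negative index -5 maps to positive index 6 + (-5) = 1. lst[1] = 94.
lst has length 6. Negative index -2 maps to positive index 6 + (-2) = 4. lst[4] = 70.
Sum: 94 + 70 = 164.

164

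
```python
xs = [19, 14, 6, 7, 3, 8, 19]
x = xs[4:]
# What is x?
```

xs has length 7. The slice xs[4:] selects indices [4, 5, 6] (4->3, 5->8, 6->19), giving [3, 8, 19].

[3, 8, 19]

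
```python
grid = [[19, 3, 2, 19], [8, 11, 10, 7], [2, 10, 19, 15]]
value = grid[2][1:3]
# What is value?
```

grid[2] = [2, 10, 19, 15]. grid[2] has length 4. The slice grid[2][1:3] selects indices [1, 2] (1->10, 2->19), giving [10, 19].

[10, 19]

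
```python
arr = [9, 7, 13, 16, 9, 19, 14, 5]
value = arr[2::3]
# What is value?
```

arr has length 8. The slice arr[2::3] selects indices [2, 5] (2->13, 5->19), giving [13, 19].

[13, 19]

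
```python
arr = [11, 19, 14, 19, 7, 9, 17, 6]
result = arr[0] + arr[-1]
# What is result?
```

arr has length 8. arr[0] = 11.
arr has length 8. Negative index -1 maps to positive index 8 + (-1) = 7. arr[7] = 6.
Sum: 11 + 6 = 17.

17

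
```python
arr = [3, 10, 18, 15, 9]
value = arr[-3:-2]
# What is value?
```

arr has length 5. The slice arr[-3:-2] selects indices [2] (2->18), giving [18].

[18]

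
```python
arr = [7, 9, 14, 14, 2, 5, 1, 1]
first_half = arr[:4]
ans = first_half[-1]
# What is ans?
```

arr has length 8. The slice arr[:4] selects indices [0, 1, 2, 3] (0->7, 1->9, 2->14, 3->14), giving [7, 9, 14, 14]. So first_half = [7, 9, 14, 14]. Then first_half[-1] = 14.

14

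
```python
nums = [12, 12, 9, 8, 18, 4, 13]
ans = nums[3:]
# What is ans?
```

nums has length 7. The slice nums[3:] selects indices [3, 4, 5, 6] (3->8, 4->18, 5->4, 6->13), giving [8, 18, 4, 13].

[8, 18, 4, 13]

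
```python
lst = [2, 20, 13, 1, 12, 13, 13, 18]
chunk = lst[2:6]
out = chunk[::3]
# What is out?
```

lst has length 8. The slice lst[2:6] selects indices [2, 3, 4, 5] (2->13, 3->1, 4->12, 5->13), giving [13, 1, 12, 13]. So chunk = [13, 1, 12, 13]. chunk has length 4. The slice chunk[::3] selects indices [0, 3] (0->13, 3->13), giving [13, 13].

[13, 13]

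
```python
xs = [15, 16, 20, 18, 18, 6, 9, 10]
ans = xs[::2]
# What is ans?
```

xs has length 8. The slice xs[::2] selects indices [0, 2, 4, 6] (0->15, 2->20, 4->18, 6->9), giving [15, 20, 18, 9].

[15, 20, 18, 9]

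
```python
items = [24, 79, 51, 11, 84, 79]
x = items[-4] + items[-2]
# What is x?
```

items has length 6. Negative index -4 maps to positive index 6 + (-4) = 2. items[2] = 51.
items has length 6. Negative index -2 maps to positive index 6 + (-2) = 4. items[4] = 84.
Sum: 51 + 84 = 135.

135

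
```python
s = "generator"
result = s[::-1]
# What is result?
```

s has length 9. The slice s[::-1] selects indices [8, 7, 6, 5, 4, 3, 2, 1, 0] (8->'r', 7->'o', 6->'t', 5->'a', 4->'r', 3->'e', 2->'n', 1->'e', 0->'g'), giving 'rotareneg'.

'rotareneg'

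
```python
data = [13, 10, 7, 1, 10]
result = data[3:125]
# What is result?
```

data has length 5. The slice data[3:125] selects indices [3, 4] (3->1, 4->10), giving [1, 10].

[1, 10]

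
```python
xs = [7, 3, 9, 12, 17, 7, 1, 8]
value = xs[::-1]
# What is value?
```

xs has length 8. The slice xs[::-1] selects indices [7, 6, 5, 4, 3, 2, 1, 0] (7->8, 6->1, 5->7, 4->17, 3->12, 2->9, 1->3, 0->7), giving [8, 1, 7, 17, 12, 9, 3, 7].

[8, 1, 7, 17, 12, 9, 3, 7]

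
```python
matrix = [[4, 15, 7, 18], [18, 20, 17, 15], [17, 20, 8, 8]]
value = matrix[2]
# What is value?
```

matrix has 3 rows. Row 2 is [17, 20, 8, 8].

[17, 20, 8, 8]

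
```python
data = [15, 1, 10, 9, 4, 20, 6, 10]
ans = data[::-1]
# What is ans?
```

data has length 8. The slice data[::-1] selects indices [7, 6, 5, 4, 3, 2, 1, 0] (7->10, 6->6, 5->20, 4->4, 3->9, 2->10, 1->1, 0->15), giving [10, 6, 20, 4, 9, 10, 1, 15].

[10, 6, 20, 4, 9, 10, 1, 15]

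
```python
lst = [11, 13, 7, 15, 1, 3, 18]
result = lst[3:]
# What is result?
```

lst has length 7. The slice lst[3:] selects indices [3, 4, 5, 6] (3->15, 4->1, 5->3, 6->18), giving [15, 1, 3, 18].

[15, 1, 3, 18]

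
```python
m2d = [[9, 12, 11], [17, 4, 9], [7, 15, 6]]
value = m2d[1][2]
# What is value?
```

m2d[1] = [17, 4, 9]. Taking column 2 of that row yields 9.

9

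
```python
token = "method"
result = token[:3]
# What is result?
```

token has length 6. The slice token[:3] selects indices [0, 1, 2] (0->'m', 1->'e', 2->'t'), giving 'met'.

'met'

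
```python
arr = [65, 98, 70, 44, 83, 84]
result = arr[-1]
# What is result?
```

arr has length 6. Negative index -1 maps to positive index 6 + (-1) = 5. arr[5] = 84.

84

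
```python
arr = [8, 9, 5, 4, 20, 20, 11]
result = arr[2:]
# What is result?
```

arr has length 7. The slice arr[2:] selects indices [2, 3, 4, 5, 6] (2->5, 3->4, 4->20, 5->20, 6->11), giving [5, 4, 20, 20, 11].

[5, 4, 20, 20, 11]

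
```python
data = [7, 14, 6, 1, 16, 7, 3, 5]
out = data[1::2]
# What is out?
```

data has length 8. The slice data[1::2] selects indices [1, 3, 5, 7] (1->14, 3->1, 5->7, 7->5), giving [14, 1, 7, 5].

[14, 1, 7, 5]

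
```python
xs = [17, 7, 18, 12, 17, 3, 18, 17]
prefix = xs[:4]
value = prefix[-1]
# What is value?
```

xs has length 8. The slice xs[:4] selects indices [0, 1, 2, 3] (0->17, 1->7, 2->18, 3->12), giving [17, 7, 18, 12]. So prefix = [17, 7, 18, 12]. Then prefix[-1] = 12.

12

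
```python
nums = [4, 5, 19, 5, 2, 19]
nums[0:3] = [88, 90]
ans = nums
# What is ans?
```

nums starts as [4, 5, 19, 5, 2, 19] (length 6). The slice nums[0:3] covers indices [0, 1, 2] with values [4, 5, 19]. Replacing that slice with [88, 90] (different length) produces [88, 90, 5, 2, 19].

[88, 90, 5, 2, 19]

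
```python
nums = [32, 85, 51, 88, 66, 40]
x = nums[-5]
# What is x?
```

nums has length 6. Negative index -5 maps to positive index 6 + (-5) = 1. nums[1] = 85.

85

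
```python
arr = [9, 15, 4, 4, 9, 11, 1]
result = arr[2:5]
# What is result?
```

arr has length 7. The slice arr[2:5] selects indices [2, 3, 4] (2->4, 3->4, 4->9), giving [4, 4, 9].

[4, 4, 9]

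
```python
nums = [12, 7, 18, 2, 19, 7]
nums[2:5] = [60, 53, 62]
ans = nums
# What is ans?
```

nums starts as [12, 7, 18, 2, 19, 7] (length 6). The slice nums[2:5] covers indices [2, 3, 4] with values [18, 2, 19]. Replacing that slice with [60, 53, 62] (same length) produces [12, 7, 60, 53, 62, 7].

[12, 7, 60, 53, 62, 7]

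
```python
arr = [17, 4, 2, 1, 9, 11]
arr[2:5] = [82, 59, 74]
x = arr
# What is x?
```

arr starts as [17, 4, 2, 1, 9, 11] (length 6). The slice arr[2:5] covers indices [2, 3, 4] with values [2, 1, 9]. Replacing that slice with [82, 59, 74] (same length) produces [17, 4, 82, 59, 74, 11].

[17, 4, 82, 59, 74, 11]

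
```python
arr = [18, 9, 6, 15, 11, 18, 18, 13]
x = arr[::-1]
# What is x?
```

arr has length 8. The slice arr[::-1] selects indices [7, 6, 5, 4, 3, 2, 1, 0] (7->13, 6->18, 5->18, 4->11, 3->15, 2->6, 1->9, 0->18), giving [13, 18, 18, 11, 15, 6, 9, 18].

[13, 18, 18, 11, 15, 6, 9, 18]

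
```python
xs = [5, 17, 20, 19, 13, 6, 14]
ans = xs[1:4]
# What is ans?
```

xs has length 7. The slice xs[1:4] selects indices [1, 2, 3] (1->17, 2->20, 3->19), giving [17, 20, 19].

[17, 20, 19]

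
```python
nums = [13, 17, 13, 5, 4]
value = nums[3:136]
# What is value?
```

nums has length 5. The slice nums[3:136] selects indices [3, 4] (3->5, 4->4), giving [5, 4].

[5, 4]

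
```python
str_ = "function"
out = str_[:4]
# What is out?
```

str_ has length 8. The slice str_[:4] selects indices [0, 1, 2, 3] (0->'f', 1->'u', 2->'n', 3->'c'), giving 'func'.

'func'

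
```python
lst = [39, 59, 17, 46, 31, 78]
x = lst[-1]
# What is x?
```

lst has length 6. Negative index -1 maps to positive index 6 + (-1) = 5. lst[5] = 78.

78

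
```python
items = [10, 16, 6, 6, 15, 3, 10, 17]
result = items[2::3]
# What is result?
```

items has length 8. The slice items[2::3] selects indices [2, 5] (2->6, 5->3), giving [6, 3].

[6, 3]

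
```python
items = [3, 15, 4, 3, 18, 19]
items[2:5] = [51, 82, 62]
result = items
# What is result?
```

items starts as [3, 15, 4, 3, 18, 19] (length 6). The slice items[2:5] covers indices [2, 3, 4] with values [4, 3, 18]. Replacing that slice with [51, 82, 62] (same length) produces [3, 15, 51, 82, 62, 19].

[3, 15, 51, 82, 62, 19]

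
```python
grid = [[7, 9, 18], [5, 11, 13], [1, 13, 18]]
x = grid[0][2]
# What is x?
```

grid[0] = [7, 9, 18]. Taking column 2 of that row yields 18.

18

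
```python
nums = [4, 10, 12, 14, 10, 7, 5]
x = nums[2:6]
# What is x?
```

nums has length 7. The slice nums[2:6] selects indices [2, 3, 4, 5] (2->12, 3->14, 4->10, 5->7), giving [12, 14, 10, 7].

[12, 14, 10, 7]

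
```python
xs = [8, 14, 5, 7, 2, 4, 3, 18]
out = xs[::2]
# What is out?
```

xs has length 8. The slice xs[::2] selects indices [0, 2, 4, 6] (0->8, 2->5, 4->2, 6->3), giving [8, 5, 2, 3].

[8, 5, 2, 3]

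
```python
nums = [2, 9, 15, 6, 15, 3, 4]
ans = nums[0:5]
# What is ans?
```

nums has length 7. The slice nums[0:5] selects indices [0, 1, 2, 3, 4] (0->2, 1->9, 2->15, 3->6, 4->15), giving [2, 9, 15, 6, 15].

[2, 9, 15, 6, 15]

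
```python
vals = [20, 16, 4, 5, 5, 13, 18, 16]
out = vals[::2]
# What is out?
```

vals has length 8. The slice vals[::2] selects indices [0, 2, 4, 6] (0->20, 2->4, 4->5, 6->18), giving [20, 4, 5, 18].

[20, 4, 5, 18]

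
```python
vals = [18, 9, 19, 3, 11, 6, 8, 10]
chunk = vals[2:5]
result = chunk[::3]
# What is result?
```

vals has length 8. The slice vals[2:5] selects indices [2, 3, 4] (2->19, 3->3, 4->11), giving [19, 3, 11]. So chunk = [19, 3, 11]. chunk has length 3. The slice chunk[::3] selects indices [0] (0->19), giving [19].

[19]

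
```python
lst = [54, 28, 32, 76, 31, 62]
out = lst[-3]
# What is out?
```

lst has length 6. Negative index -3 maps to positive index 6 + (-3) = 3. lst[3] = 76.

76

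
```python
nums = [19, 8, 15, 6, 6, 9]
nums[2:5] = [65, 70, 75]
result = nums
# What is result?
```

nums starts as [19, 8, 15, 6, 6, 9] (length 6). The slice nums[2:5] covers indices [2, 3, 4] with values [15, 6, 6]. Replacing that slice with [65, 70, 75] (same length) produces [19, 8, 65, 70, 75, 9].

[19, 8, 65, 70, 75, 9]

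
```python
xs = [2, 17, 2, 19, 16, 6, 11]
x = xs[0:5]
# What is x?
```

xs has length 7. The slice xs[0:5] selects indices [0, 1, 2, 3, 4] (0->2, 1->17, 2->2, 3->19, 4->16), giving [2, 17, 2, 19, 16].

[2, 17, 2, 19, 16]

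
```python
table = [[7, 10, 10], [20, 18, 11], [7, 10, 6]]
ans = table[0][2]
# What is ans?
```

table[0] = [7, 10, 10]. Taking column 2 of that row yields 10.

10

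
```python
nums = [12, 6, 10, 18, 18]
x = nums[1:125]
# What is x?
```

nums has length 5. The slice nums[1:125] selects indices [1, 2, 3, 4] (1->6, 2->10, 3->18, 4->18), giving [6, 10, 18, 18].

[6, 10, 18, 18]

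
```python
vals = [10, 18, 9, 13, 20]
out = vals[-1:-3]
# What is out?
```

vals has length 5. The slice vals[-1:-3] resolves to an empty index range, so the result is [].

[]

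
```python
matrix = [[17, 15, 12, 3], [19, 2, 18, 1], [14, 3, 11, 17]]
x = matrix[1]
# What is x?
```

matrix has 3 rows. Row 1 is [19, 2, 18, 1].

[19, 2, 18, 1]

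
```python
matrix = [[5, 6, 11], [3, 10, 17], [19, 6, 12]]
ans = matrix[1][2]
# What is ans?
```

matrix[1] = [3, 10, 17]. Taking column 2 of that row yields 17.

17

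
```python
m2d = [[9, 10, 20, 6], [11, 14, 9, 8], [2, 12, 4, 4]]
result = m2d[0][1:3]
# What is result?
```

m2d[0] = [9, 10, 20, 6]. m2d[0] has length 4. The slice m2d[0][1:3] selects indices [1, 2] (1->10, 2->20), giving [10, 20].

[10, 20]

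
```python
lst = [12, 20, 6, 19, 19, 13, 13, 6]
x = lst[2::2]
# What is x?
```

lst has length 8. The slice lst[2::2] selects indices [2, 4, 6] (2->6, 4->19, 6->13), giving [6, 19, 13].

[6, 19, 13]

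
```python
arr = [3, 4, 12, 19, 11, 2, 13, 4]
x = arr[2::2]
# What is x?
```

arr has length 8. The slice arr[2::2] selects indices [2, 4, 6] (2->12, 4->11, 6->13), giving [12, 11, 13].

[12, 11, 13]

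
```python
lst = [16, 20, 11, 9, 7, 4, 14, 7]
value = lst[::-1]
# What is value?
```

lst has length 8. The slice lst[::-1] selects indices [7, 6, 5, 4, 3, 2, 1, 0] (7->7, 6->14, 5->4, 4->7, 3->9, 2->11, 1->20, 0->16), giving [7, 14, 4, 7, 9, 11, 20, 16].

[7, 14, 4, 7, 9, 11, 20, 16]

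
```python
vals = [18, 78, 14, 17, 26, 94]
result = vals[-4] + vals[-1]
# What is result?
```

vals has length 6. Negative index -4 maps to positive index 6 + (-4) = 2. vals[2] = 14.
vals has length 6. Negative index -1 maps to positive index 6 + (-1) = 5. vals[5] = 94.
Sum: 14 + 94 = 108.

108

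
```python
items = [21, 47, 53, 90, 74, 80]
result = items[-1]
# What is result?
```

items has length 6. Negative index -1 maps to positive index 6 + (-1) = 5. items[5] = 80.

80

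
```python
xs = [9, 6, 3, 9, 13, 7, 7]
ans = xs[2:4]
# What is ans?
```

xs has length 7. The slice xs[2:4] selects indices [2, 3] (2->3, 3->9), giving [3, 9].

[3, 9]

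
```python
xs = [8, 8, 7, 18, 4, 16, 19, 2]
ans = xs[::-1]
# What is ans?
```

xs has length 8. The slice xs[::-1] selects indices [7, 6, 5, 4, 3, 2, 1, 0] (7->2, 6->19, 5->16, 4->4, 3->18, 2->7, 1->8, 0->8), giving [2, 19, 16, 4, 18, 7, 8, 8].

[2, 19, 16, 4, 18, 7, 8, 8]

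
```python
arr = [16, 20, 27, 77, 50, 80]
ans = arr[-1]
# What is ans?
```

arr has length 6. Negative index -1 maps to positive index 6 + (-1) = 5. arr[5] = 80.

80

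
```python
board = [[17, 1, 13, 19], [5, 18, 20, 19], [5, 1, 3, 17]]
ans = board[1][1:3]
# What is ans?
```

board[1] = [5, 18, 20, 19]. board[1] has length 4. The slice board[1][1:3] selects indices [1, 2] (1->18, 2->20), giving [18, 20].

[18, 20]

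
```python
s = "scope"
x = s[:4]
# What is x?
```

s has length 5. The slice s[:4] selects indices [0, 1, 2, 3] (0->'s', 1->'c', 2->'o', 3->'p'), giving 'scop'.

'scop'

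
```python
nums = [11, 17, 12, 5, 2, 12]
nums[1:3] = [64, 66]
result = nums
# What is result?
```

nums starts as [11, 17, 12, 5, 2, 12] (length 6). The slice nums[1:3] covers indices [1, 2] with values [17, 12]. Replacing that slice with [64, 66] (same length) produces [11, 64, 66, 5, 2, 12].

[11, 64, 66, 5, 2, 12]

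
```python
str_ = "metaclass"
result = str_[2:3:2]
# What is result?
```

str_ has length 9. The slice str_[2:3:2] selects indices [2] (2->'t'), giving 't'.

't'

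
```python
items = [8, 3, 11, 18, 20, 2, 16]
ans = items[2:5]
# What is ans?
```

items has length 7. The slice items[2:5] selects indices [2, 3, 4] (2->11, 3->18, 4->20), giving [11, 18, 20].

[11, 18, 20]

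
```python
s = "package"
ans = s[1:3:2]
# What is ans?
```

s has length 7. The slice s[1:3:2] selects indices [1] (1->'a'), giving 'a'.

'a'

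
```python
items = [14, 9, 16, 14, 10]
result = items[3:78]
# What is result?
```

items has length 5. The slice items[3:78] selects indices [3, 4] (3->14, 4->10), giving [14, 10].

[14, 10]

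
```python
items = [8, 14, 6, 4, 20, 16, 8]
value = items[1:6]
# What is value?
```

items has length 7. The slice items[1:6] selects indices [1, 2, 3, 4, 5] (1->14, 2->6, 3->4, 4->20, 5->16), giving [14, 6, 4, 20, 16].

[14, 6, 4, 20, 16]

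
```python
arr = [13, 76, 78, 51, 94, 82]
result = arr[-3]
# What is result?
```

arr has length 6. Negative index -3 maps to positive index 6 + (-3) = 3. arr[3] = 51.

51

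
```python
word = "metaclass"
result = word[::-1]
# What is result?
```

word has length 9. The slice word[::-1] selects indices [8, 7, 6, 5, 4, 3, 2, 1, 0] (8->'s', 7->'s', 6->'a', 5->'l', 4->'c', 3->'a', 2->'t', 1->'e', 0->'m'), giving 'ssalcatem'.

'ssalcatem'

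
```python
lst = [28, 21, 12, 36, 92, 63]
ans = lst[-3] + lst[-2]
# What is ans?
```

lst has length 6. Negative index -3 maps to positive index 6 + (-3) = 3. lst[3] = 36.
lst has length 6. Negative index -2 maps to positive index 6 + (-2) = 4. lst[4] = 92.
Sum: 36 + 92 = 128.

128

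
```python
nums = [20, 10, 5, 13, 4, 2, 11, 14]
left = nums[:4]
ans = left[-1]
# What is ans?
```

nums has length 8. The slice nums[:4] selects indices [0, 1, 2, 3] (0->20, 1->10, 2->5, 3->13), giving [20, 10, 5, 13]. So left = [20, 10, 5, 13]. Then left[-1] = 13.

13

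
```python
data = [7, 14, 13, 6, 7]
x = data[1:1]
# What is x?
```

data has length 5. The slice data[1:1] resolves to an empty index range, so the result is [].

[]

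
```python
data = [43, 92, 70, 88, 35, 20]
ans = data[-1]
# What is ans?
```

data has length 6. Negative index -1 maps to positive index 6 + (-1) = 5. data[5] = 20.

20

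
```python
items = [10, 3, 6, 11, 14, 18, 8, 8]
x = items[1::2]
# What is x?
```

items has length 8. The slice items[1::2] selects indices [1, 3, 5, 7] (1->3, 3->11, 5->18, 7->8), giving [3, 11, 18, 8].

[3, 11, 18, 8]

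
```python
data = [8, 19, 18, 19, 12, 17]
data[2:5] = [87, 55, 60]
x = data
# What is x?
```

data starts as [8, 19, 18, 19, 12, 17] (length 6). The slice data[2:5] covers indices [2, 3, 4] with values [18, 19, 12]. Replacing that slice with [87, 55, 60] (same length) produces [8, 19, 87, 55, 60, 17].

[8, 19, 87, 55, 60, 17]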